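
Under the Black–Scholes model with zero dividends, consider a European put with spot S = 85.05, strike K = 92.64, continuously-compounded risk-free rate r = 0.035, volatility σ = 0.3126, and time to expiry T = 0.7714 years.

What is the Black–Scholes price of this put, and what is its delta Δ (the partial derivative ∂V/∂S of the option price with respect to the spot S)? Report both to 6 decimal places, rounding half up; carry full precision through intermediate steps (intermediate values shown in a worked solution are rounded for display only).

price = 12.342032
Δ = -0.530184

σ√T = 0.3126·√0.7714 = 0.274555
d₁ = (ln(S/K) + (r+σ²/2)T) / (σ√T) = (ln(85.05/92.64) + (0.035+0.3126²/2)·0.7714) / 0.274555 = (-0.085482 + 0.064689) / 0.274555 = -0.075732
d₂ = d₁ − σ√T = -0.075732 − 0.274555 = -0.350287
e^{−rT} = e^{−0.035·0.7714} = 0.973362
N(−d₁) = 0.530184,  N(−d₂) = 0.636938
Put price V = K·e^{−rT}·N(−d₂) − S·N(−d₁) = 57.434167 − 45.092135 = 12.342032
Δ = −N(−d₁) = -0.530184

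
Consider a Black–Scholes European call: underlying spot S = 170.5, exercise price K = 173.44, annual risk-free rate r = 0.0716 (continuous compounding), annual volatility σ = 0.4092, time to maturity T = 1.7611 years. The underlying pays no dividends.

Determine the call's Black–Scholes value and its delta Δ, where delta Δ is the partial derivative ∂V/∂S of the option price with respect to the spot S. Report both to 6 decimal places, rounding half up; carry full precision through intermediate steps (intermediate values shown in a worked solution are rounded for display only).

σ√T = 0.4092·√1.7611 = 0.543035
d₁ = (ln(S/K) + (r+σ²/2)T) / (σ√T) = (ln(170.5/173.44) + (0.0716+0.4092²/2)·1.7611) / 0.543035 = (-0.017096 + 0.273538) / 0.543035 = 0.472238
d₂ = d₁ − σ√T = 0.472238 − 0.543035 = -0.070797
e^{−rT} = e^{−0.0716·1.7611} = 0.881531
N(d₁) = 0.681622,  N(d₂) = 0.471780
Call price V = S·N(d₁) − K·e^{−rT}·N(d₂) = 116.216480 − 72.131730 = 44.084750
Δ = N(d₁) = 0.681622

price = 44.084750
Δ = 0.681622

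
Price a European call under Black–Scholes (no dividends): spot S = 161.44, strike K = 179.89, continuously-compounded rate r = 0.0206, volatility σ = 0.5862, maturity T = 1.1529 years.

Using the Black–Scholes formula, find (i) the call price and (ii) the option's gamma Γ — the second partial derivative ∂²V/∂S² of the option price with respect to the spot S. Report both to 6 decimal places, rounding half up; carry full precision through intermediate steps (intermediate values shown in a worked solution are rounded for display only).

σ√T = 0.5862·√1.1529 = 0.629422
d₁ = (ln(S/K) + (r+σ²/2)T) / (σ√T) = (ln(161.44/179.89) + (0.0206+0.5862²/2)·1.1529) / 0.629422 = (-0.108212 + 0.221836) / 0.629422 = 0.180521
d₂ = d₁ − σ√T = 0.180521 − 0.629422 = -0.448901
e^{−rT} = e^{−0.0206·1.1529} = 0.976530
N(d₁) = 0.571628,  N(d₂) = 0.326752
Call price V = S·N(d₁) − K·e^{−rT}·N(d₂) = 92.283629 − 57.399783 = 34.883846
φ(d₁) = (1/√(2π))·e^{−d₁²/2} = 0.392495
Γ = φ(d₁) / (S·σ·√T) = 0.003863

price = 34.883846
Γ = 0.003863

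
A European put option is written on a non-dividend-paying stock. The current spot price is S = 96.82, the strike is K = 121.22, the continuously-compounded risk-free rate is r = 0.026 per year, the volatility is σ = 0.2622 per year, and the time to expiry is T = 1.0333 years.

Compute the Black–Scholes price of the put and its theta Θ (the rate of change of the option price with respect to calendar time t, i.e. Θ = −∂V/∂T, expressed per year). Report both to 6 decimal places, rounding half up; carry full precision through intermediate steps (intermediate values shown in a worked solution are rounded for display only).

σ√T = 0.2622·√1.0333 = 0.266530
d₁ = (ln(S/K) + (r+σ²/2)T) / (σ√T) = (ln(96.82/121.22) + (0.026+0.2622²/2)·1.0333) / 0.266530 = (-0.224753 + 0.062385) / 0.266530 = -0.609195
d₂ = d₁ − σ√T = -0.609195 − 0.266530 = -0.875725
e^{−rT} = e^{−0.026·1.0333} = 0.973492
N(−d₁) = 0.728802,  N(−d₂) = 0.809410
Put price V = K·e^{−rT}·N(−d₂) − S·N(−d₁) = 95.515806 − 70.562641 = 24.953165
φ(d₁) = (1/√(2π))·e^{−d₁²/2} = 0.331377
Θ = −S·φ(d₁)·σ/(2√T) + r·K·e^{−rT}·N(−d₂) = −4.137875 + 2.483411 = -1.654464

price = 24.953165
Θ = -1.654464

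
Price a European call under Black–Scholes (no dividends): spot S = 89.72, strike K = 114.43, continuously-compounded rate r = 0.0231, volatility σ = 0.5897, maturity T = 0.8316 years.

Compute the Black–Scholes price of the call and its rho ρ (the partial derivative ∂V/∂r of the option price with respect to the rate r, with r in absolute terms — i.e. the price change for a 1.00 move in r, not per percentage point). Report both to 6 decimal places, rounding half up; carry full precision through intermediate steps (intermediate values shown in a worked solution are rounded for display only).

price = 11.919188
ρ = 23.010970

σ√T = 0.5897·√0.8316 = 0.537760
d₁ = (ln(S/K) + (r+σ²/2)T) / (σ√T) = (ln(89.72/114.43) + (0.0231+0.5897²/2)·0.8316) / 0.537760 = (-0.243270 + 0.163803) / 0.537760 = -0.147774
d₂ = d₁ − σ√T = -0.147774 − 0.537760 = -0.685534
e^{−rT} = e^{−0.0231·0.8316} = 0.980973
N(d₁) = 0.441261,  N(d₂) = 0.246504
Call price V = S·N(d₁) − K·e^{−rT}·N(d₂) = 39.589907 − 27.670719 = 11.919188
ρ = K·T·e^{−rT}·N(d₂) = 23.010970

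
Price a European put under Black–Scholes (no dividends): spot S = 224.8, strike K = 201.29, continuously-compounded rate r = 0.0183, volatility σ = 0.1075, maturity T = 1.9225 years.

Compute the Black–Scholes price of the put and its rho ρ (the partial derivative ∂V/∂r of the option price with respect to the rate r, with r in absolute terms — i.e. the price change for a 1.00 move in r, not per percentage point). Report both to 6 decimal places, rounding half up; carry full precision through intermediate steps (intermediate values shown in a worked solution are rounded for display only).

σ√T = 0.1075·√1.9225 = 0.149053
d₁ = (ln(S/K) + (r+σ²/2)T) / (σ√T) = (ln(224.8/201.29) + (0.0183+0.1075²/2)·1.9225) / 0.149053 = (0.110464 + 0.046290) / 0.149053 = 1.051668
d₂ = d₁ − σ√T = 1.051668 − 0.149053 = 0.902615
e^{−rT} = e^{−0.0183·1.9225} = 0.965430
N(−d₁) = 0.146476,  N(−d₂) = 0.183365
Put price V = K·e^{−rT}·N(−d₂) − S·N(−d₁) = 35.633597 − 32.927773 = 2.705824
ρ = −K·T·e^{−rT}·N(−d₂) = -68.505591

price = 2.705824
ρ = -68.505591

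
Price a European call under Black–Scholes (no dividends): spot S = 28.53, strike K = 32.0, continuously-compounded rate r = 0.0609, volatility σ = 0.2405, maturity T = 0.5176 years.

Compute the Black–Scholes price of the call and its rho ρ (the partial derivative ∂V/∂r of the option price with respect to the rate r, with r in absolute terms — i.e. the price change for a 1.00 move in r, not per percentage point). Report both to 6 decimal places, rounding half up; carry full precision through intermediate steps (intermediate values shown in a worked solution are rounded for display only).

price = 1.046135
ρ = 4.575952

σ√T = 0.2405·√0.5176 = 0.173026
d₁ = (ln(S/K) + (r+σ²/2)T) / (σ√T) = (ln(28.53/32.0) + (0.0609+0.2405²/2)·0.5176) / 0.173026 = (-0.114780 + 0.046491) / 0.173026 = -0.394673
d₂ = d₁ − σ√T = -0.394673 − 0.173026 = -0.567699
e^{−rT} = e^{−0.0609·0.5176} = 0.968970
N(d₁) = 0.346542,  N(d₂) = 0.285120
Call price V = S·N(d₁) − K·e^{−rT}·N(d₂) = 9.886846 − 8.840711 = 1.046135
ρ = K·T·e^{−rT}·N(d₂) = 4.575952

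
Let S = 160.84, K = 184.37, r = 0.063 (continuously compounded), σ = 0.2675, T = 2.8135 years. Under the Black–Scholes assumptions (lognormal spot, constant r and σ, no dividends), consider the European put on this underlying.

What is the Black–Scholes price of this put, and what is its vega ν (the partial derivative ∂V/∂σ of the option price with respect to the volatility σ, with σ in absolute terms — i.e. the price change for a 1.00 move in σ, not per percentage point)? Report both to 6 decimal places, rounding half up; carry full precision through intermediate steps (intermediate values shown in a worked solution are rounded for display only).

σ√T = 0.2675·√2.8135 = 0.448691
d₁ = (ln(S/K) + (r+σ²/2)T) / (σ√T) = (ln(160.84/184.37) + (0.063+0.2675²/2)·2.8135) / 0.448691 = (-0.136535 + 0.277912) / 0.448691 = 0.315089
d₂ = d₁ − σ√T = 0.315089 − 0.448691 = -0.133602
e^{−rT} = e^{−0.063·2.8135} = 0.837570
N(−d₁) = 0.376347,  N(−d₂) = 0.553141
Put price V = K·e^{−rT}·N(−d₂) − S·N(−d₁) = 85.417590 − 60.531635 = 24.885955
φ(d₁) = (1/√(2π))·e^{−d₁²/2} = 0.379622
ν = S·φ(d₁)·√T = 102.416263

price = 24.885955
ν = 102.416263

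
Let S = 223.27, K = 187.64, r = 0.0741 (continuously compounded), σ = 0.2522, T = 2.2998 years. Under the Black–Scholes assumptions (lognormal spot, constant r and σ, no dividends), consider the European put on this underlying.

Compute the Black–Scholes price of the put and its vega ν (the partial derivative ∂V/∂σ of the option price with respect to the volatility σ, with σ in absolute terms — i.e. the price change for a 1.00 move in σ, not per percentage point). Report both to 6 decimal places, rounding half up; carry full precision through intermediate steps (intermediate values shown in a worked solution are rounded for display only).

price = 7.137605
ν = 74.463228

σ√T = 0.2522·√2.2998 = 0.382464
d₁ = (ln(S/K) + (r+σ²/2)T) / (σ√T) = (ln(223.27/187.64) + (0.0741+0.2522²/2)·2.2998) / 0.382464 = (0.173857 + 0.243554) / 0.382464 = 1.091374
d₂ = d₁ − σ√T = 1.091374 − 0.382464 = 0.708911
e^{−rT} = e^{−0.0741·2.2998} = 0.843315
N(−d₁) = 0.137554,  N(−d₂) = 0.239190
Put price V = K·e^{−rT}·N(−d₂) − S·N(−d₁) = 37.849311 − 30.711706 = 7.137605
φ(d₁) = (1/√(2π))·e^{−d₁²/2} = 0.219921
ν = S·φ(d₁)·√T = 74.463228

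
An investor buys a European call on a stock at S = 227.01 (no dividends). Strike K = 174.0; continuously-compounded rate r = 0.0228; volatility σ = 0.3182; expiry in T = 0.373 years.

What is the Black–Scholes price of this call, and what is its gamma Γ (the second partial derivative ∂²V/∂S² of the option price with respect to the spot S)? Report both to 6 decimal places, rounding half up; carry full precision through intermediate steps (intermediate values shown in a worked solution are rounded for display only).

price = 55.851661
Γ = 0.002895

σ√T = 0.3182·√0.373 = 0.194337
d₁ = (ln(S/K) + (r+σ²/2)T) / (σ√T) = (ln(227.01/174.0) + (0.0228+0.3182²/2)·0.373) / 0.194337 = (0.265939 + 0.027388) / 0.194337 = 1.509374
d₂ = d₁ − σ√T = 1.509374 − 0.194337 = 1.315037
e^{−rT} = e^{−0.0228·0.373} = 0.991532
N(d₁) = 0.934398,  N(d₂) = 0.905751
Call price V = S·N(d₁) − K·e^{−rT}·N(d₂) = 212.117765 − 156.266104 = 55.851661
φ(d₁) = (1/√(2π))·e^{−d₁²/2} = 0.127704
Γ = φ(d₁) / (S·σ·√T) = 0.002895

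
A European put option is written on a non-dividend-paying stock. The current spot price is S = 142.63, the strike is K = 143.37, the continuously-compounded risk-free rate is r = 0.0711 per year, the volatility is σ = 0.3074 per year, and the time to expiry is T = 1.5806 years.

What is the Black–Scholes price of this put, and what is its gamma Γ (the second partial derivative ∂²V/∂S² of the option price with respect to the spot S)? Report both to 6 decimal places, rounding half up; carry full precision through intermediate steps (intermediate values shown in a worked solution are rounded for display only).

σ√T = 0.3074·√1.5806 = 0.386469
d₁ = (ln(S/K) + (r+σ²/2)T) / (σ√T) = (ln(142.63/143.37) + (0.0711+0.3074²/2)·1.5806) / 0.386469 = (-0.005175 + 0.187060) / 0.386469 = 0.470633
d₂ = d₁ − σ√T = 0.470633 − 0.386469 = 0.084164
e^{−rT} = e^{−0.0711·1.5806} = 0.893704
N(−d₁) = 0.318952,  N(−d₂) = 0.466463
Put price V = K·e^{−rT}·N(−d₂) − S·N(−d₁) = 59.768089 − 45.492056 = 14.276034
φ(d₁) = (1/√(2π))·e^{−d₁²/2} = 0.357119
Γ = φ(d₁) / (S·σ·√T) = 0.006479

price = 14.276034
Γ = 0.006479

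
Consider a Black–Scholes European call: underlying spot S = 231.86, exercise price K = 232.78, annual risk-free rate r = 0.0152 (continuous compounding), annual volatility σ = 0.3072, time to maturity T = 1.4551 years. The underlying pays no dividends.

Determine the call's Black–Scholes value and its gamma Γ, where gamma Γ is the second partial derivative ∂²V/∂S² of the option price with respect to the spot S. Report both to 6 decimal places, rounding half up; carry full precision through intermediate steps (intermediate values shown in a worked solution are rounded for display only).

price = 35.901385
Γ = 0.004517

σ√T = 0.3072·√1.4551 = 0.370568
d₁ = (ln(S/K) + (r+σ²/2)T) / (σ√T) = (ln(231.86/232.78) + (0.0152+0.3072²/2)·1.4551) / 0.370568 = (-0.003960 + 0.090778) / 0.370568 = 0.234283
d₂ = d₁ − σ√T = 0.234283 − 0.370568 = -0.136285
e^{−rT} = e^{−0.0152·1.4551} = 0.978125
N(d₁) = 0.592617,  N(d₂) = 0.445798
Call price V = S·N(d₁) − K·e^{−rT}·N(d₂) = 137.404252 − 101.502867 = 35.901385
φ(d₁) = (1/√(2π))·e^{−d₁²/2} = 0.388142
Γ = φ(d₁) / (S·σ·√T) = 0.004517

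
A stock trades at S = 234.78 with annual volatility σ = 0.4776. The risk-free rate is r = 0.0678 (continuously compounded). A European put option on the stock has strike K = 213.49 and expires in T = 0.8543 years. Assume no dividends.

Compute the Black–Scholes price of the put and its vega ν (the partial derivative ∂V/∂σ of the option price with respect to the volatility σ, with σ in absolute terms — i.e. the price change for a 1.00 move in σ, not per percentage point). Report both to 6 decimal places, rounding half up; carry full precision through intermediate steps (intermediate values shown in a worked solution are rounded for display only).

σ√T = 0.4776·√0.8543 = 0.441438
d₁ = (ln(S/K) + (r+σ²/2)T) / (σ√T) = (ln(234.78/213.49) + (0.0678+0.4776²/2)·0.8543) / 0.441438 = (0.095059 + 0.155355) / 0.441438 = 0.567269
d₂ = d₁ − σ√T = 0.567269 − 0.441438 = 0.125832
e^{−rT} = e^{−0.0678·0.8543} = 0.943724
N(−d₁) = 0.285266,  N(−d₂) = 0.449933
Put price V = K·e^{−rT}·N(−d₂) − S·N(−d₁) = 90.650466 − 66.974660 = 23.675806
φ(d₁) = (1/√(2π))·e^{−d₁²/2} = 0.339651
ν = S·φ(d₁)·√T = 73.705447

price = 23.675806
ν = 73.705447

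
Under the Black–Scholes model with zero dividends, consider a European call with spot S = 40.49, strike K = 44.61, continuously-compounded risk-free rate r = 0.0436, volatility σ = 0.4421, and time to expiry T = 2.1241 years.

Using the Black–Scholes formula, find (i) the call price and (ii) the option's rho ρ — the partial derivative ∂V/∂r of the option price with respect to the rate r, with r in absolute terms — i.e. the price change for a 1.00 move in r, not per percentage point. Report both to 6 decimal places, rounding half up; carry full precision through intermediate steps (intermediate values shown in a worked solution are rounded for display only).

σ√T = 0.4421·√2.1241 = 0.644329
d₁ = (ln(S/K) + (r+σ²/2)T) / (σ√T) = (ln(40.49/44.61) + (0.0436+0.4421²/2)·2.1241) / 0.644329 = (-0.096903 + 0.300191) / 0.644329 = 0.315503
d₂ = d₁ − σ√T = 0.315503 − 0.644329 = -0.328826
e^{−rT} = e^{−0.0436·2.1241} = 0.911548
N(d₁) = 0.623810,  N(d₂) = 0.371143
Call price V = S·N(d₁) − K·e^{−rT}·N(d₂) = 25.258074 − 15.092241 = 10.165833
ρ = K·T·e^{−rT}·N(d₂) = 32.057428

price = 10.165833
ρ = 32.057428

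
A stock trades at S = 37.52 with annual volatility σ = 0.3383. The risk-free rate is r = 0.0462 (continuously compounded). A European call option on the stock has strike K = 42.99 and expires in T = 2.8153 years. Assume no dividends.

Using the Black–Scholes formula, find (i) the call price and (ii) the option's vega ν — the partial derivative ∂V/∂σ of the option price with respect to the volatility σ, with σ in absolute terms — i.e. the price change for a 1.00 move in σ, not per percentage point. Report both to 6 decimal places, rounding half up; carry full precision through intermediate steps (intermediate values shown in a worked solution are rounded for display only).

σ√T = 0.3383·√2.8153 = 0.567629
d₁ = (ln(S/K) + (r+σ²/2)T) / (σ√T) = (ln(37.52/42.99) + (0.0462+0.3383²/2)·2.8153) / 0.567629 = (-0.136093 + 0.291168) / 0.567629 = 0.273197
d₂ = d₁ − σ√T = 0.273197 − 0.567629 = -0.294431
e^{−rT} = e^{−0.0462·2.8153} = 0.878037
N(d₁) = 0.607649,  N(d₂) = 0.384214
Call price V = S·N(d₁) − K·e^{−rT}·N(d₂) = 22.798999 − 14.502854 = 8.296145
φ(d₁) = (1/√(2π))·e^{−d₁²/2} = 0.384329
ν = S·φ(d₁)·√T = 24.195136

price = 8.296145
ν = 24.195136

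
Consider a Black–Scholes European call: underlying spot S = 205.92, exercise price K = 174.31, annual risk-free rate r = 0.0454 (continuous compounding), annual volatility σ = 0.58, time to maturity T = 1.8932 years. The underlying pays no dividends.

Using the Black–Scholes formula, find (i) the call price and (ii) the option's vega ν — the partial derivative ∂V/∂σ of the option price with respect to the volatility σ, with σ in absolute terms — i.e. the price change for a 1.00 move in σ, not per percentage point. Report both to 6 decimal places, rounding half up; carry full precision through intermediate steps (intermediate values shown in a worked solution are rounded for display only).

σ√T = 0.58·√1.8932 = 0.798043
d₁ = (ln(S/K) + (r+σ²/2)T) / (σ√T) = (ln(205.92/174.31) + (0.0454+0.58²/2)·1.8932) / 0.798043 = (0.166652 + 0.404388) / 0.798043 = 0.715550
d₂ = d₁ − σ√T = 0.715550 − 0.798043 = -0.082492
e^{−rT} = e^{−0.0454·1.8932} = 0.917639
N(d₁) = 0.762866,  N(d₂) = 0.467128
Call price V = S·N(d₁) − K·e^{−rT}·N(d₂) = 157.089264 − 74.718753 = 82.370511
φ(d₁) = (1/√(2π))·e^{−d₁²/2} = 0.308836
ν = S·φ(d₁)·√T = 87.503366

price = 82.370511
ν = 87.503366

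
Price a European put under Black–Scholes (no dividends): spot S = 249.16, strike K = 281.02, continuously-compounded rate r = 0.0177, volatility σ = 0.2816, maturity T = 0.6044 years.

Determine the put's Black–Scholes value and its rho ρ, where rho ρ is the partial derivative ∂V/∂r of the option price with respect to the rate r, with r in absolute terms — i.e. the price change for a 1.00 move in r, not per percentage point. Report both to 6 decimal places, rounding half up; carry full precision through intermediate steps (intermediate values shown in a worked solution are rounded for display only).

price = 40.218358
ρ = -122.526990

σ√T = 0.2816·√0.6044 = 0.218925
d₁ = (ln(S/K) + (r+σ²/2)T) / (σ√T) = (ln(249.16/281.02) + (0.0177+0.2816²/2)·0.6044) / 0.218925 = (-0.120331 + 0.034662) / 0.218925 = -0.391316
d₂ = d₁ − σ√T = -0.391316 − 0.218925 = -0.610240
e^{−rT} = e^{−0.0177·0.6044} = 0.989359
N(−d₁) = 0.652218,  N(−d₂) = 0.729149
Put price V = K·e^{−rT}·N(−d₂) − S·N(−d₁) = 202.724999 − 162.506642 = 40.218358
ρ = −K·T·e^{−rT}·N(−d₂) = -122.526990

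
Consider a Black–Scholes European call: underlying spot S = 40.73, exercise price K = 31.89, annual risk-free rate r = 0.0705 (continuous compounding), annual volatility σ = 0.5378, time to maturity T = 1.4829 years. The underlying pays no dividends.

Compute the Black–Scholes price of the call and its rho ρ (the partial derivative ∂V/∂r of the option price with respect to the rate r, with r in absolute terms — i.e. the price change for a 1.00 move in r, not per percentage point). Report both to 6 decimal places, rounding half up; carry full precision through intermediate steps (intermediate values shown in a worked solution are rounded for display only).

σ√T = 0.5378·√1.4829 = 0.654903
d₁ = (ln(S/K) + (r+σ²/2)T) / (σ√T) = (ln(40.73/31.89) + (0.0705+0.5378²/2)·1.4829) / 0.654903 = (0.244672 + 0.318993) / 0.654903 = 0.860686
d₂ = d₁ − σ√T = 0.860686 − 0.654903 = 0.205784
e^{−rT} = e^{−0.0705·1.4829} = 0.900735
N(d₁) = 0.805295,  N(d₂) = 0.581520
Call price V = S·N(d₁) − K·e^{−rT}·N(d₂) = 32.799646 − 16.703831 = 16.095815
ρ = K·T·e^{−rT}·N(d₂) = 24.770111

price = 16.095815
ρ = 24.770111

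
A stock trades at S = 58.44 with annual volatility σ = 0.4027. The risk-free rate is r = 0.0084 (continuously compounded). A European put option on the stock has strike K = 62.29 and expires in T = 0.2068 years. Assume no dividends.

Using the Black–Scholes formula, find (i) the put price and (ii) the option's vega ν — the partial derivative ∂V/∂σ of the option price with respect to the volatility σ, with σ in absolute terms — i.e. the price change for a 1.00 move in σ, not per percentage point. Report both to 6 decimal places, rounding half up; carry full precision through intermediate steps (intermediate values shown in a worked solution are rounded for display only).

price = 6.520480
ν = 10.282793

σ√T = 0.4027·√0.2068 = 0.183129
d₁ = (ln(S/K) + (r+σ²/2)T) / (σ√T) = (ln(58.44/62.29) + (0.0084+0.4027²/2)·0.2068) / 0.183129 = (-0.063800 + 0.018505) / 0.183129 = -0.247340
d₂ = d₁ − σ√T = -0.247340 − 0.183129 = -0.430469
e^{−rT} = e^{−0.0084·0.2068} = 0.998264
N(−d₁) = 0.597677,  N(−d₂) = 0.666573
Put price V = K·e^{−rT}·N(−d₂) − S·N(−d₁) = 41.448749 − 34.928269 = 6.520480
φ(d₁) = (1/√(2π))·e^{−d₁²/2} = 0.386924
ν = S·φ(d₁)·√T = 10.282793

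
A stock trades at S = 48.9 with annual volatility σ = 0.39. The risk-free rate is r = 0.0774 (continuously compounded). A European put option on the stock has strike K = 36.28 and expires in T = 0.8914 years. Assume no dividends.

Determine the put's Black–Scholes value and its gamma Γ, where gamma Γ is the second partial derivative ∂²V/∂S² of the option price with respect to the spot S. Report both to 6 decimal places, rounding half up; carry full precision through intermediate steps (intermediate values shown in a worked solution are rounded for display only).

price = 1.239537
Γ = 0.011016

σ√T = 0.39·√0.8914 = 0.368215
d₁ = (ln(S/K) + (r+σ²/2)T) / (σ√T) = (ln(48.9/36.28) + (0.0774+0.39²/2)·0.8914) / 0.368215 = (0.298511 + 0.136785) / 0.368215 = 1.182181
d₂ = d₁ − σ√T = 1.182181 − 0.368215 = 0.813966
e^{−rT} = e^{−0.0774·0.8914} = 0.933332
N(−d₁) = 0.118567,  N(−d₂) = 0.207832
Put price V = K·e^{−rT}·N(−d₂) − S·N(−d₁) = 7.037464 − 5.797927 = 1.239537
φ(d₁) = (1/√(2π))·e^{−d₁²/2} = 0.198352
Γ = φ(d₁) / (S·σ·√T) = 0.011016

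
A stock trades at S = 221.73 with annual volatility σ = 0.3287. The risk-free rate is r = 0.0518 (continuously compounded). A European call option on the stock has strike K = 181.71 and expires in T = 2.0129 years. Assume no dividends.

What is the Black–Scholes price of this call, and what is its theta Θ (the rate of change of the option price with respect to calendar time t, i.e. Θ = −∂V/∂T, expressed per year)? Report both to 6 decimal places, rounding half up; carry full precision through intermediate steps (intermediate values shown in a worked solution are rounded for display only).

σ√T = 0.3287·√2.0129 = 0.466349
d₁ = (ln(S/K) + (r+σ²/2)T) / (σ√T) = (ln(221.73/181.71) + (0.0518+0.3287²/2)·2.0129) / 0.466349 = (0.199048 + 0.213009) / 0.466349 = 0.883582
d₂ = d₁ − σ√T = 0.883582 − 0.466349 = 0.417233
e^{−rT} = e^{−0.0518·2.0129} = 0.900984
N(d₁) = 0.811539,  N(d₂) = 0.661746
Call price V = S·N(d₁) − K·e^{−rT}·N(d₂) = 179.942535 − 108.339552 = 71.602984
φ(d₁) = (1/√(2π))·e^{−d₁²/2} = 0.270010
Θ = −S·φ(d₁)·σ/(2√T) − r·K·e^{−rT}·N(d₂) = −6.935259 − 5.611989 = -12.547248

price = 71.602984
Θ = -12.547248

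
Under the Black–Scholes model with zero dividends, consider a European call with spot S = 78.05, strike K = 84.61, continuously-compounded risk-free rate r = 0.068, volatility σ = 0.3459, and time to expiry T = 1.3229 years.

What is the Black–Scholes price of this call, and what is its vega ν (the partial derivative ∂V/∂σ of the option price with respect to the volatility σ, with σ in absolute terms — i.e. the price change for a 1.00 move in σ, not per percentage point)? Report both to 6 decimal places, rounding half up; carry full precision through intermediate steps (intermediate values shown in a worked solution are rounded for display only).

σ√T = 0.3459·√1.3229 = 0.397845
d₁ = (ln(S/K) + (r+σ²/2)T) / (σ√T) = (ln(78.05/84.61) + (0.068+0.3459²/2)·1.3229) / 0.397845 = (-0.080703 + 0.169098) / 0.397845 = 0.222184
d₂ = d₁ − σ√T = 0.222184 − 0.397845 = -0.175661
e^{−rT} = e^{−0.068·1.3229} = 0.913970
N(d₁) = 0.587915,  N(d₂) = 0.430280
Call price V = S·N(d₁) − K·e^{−rT}·N(d₂) = 45.886736 − 33.273996 = 12.612740
φ(d₁) = (1/√(2π))·e^{−d₁²/2} = 0.389216
ν = S·φ(d₁)·√T = 34.940319

price = 12.612740
ν = 34.940319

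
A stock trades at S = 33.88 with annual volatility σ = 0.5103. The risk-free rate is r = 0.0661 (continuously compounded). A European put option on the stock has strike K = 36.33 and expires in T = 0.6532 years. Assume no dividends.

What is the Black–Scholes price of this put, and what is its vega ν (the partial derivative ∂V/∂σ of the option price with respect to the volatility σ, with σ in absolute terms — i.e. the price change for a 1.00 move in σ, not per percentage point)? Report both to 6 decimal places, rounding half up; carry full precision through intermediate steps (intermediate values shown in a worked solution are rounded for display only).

σ√T = 0.5103·√0.6532 = 0.412428
d₁ = (ln(S/K) + (r+σ²/2)T) / (σ√T) = (ln(33.88/36.33) + (0.0661+0.5103²/2)·0.6532) / 0.412428 = (-0.069819 + 0.128225) / 0.412428 = 0.141615
d₂ = d₁ − σ√T = 0.141615 − 0.412428 = -0.270813
e^{−rT} = e^{−0.0661·0.6532} = 0.957742
N(−d₁) = 0.443692,  N(−d₂) = 0.606733
Put price V = K·e^{−rT}·N(−d₂) − S·N(−d₁) = 21.111128 − 15.032283 = 6.078845
φ(d₁) = (1/√(2π))·e^{−d₁²/2} = 0.394962
ν = S·φ(d₁)·√T = 10.814880

price = 6.078845
ν = 10.814880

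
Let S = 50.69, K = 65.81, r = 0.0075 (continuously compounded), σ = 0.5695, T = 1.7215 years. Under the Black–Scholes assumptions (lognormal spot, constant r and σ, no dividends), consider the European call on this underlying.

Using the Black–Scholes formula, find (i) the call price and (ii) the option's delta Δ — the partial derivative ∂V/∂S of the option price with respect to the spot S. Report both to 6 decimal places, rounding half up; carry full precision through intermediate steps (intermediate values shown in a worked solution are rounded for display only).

price = 10.580392
Δ = 0.516565

σ√T = 0.5695·√1.7215 = 0.747218
d₁ = (ln(S/K) + (r+σ²/2)T) / (σ√T) = (ln(50.69/65.81) + (0.0075+0.5695²/2)·1.7215) / 0.747218 = (-0.261043 + 0.292079) / 0.747218 = 0.041535
d₂ = d₁ − σ√T = 0.041535 − 0.747218 = -0.705683
e^{−rT} = e^{−0.0075·1.7215} = 0.987172
N(d₁) = 0.516565,  N(d₂) = 0.240193
Call price V = S·N(d₁) − K·e^{−rT}·N(d₂) = 26.184686 − 15.604295 = 10.580392
Δ = N(d₁) = 0.516565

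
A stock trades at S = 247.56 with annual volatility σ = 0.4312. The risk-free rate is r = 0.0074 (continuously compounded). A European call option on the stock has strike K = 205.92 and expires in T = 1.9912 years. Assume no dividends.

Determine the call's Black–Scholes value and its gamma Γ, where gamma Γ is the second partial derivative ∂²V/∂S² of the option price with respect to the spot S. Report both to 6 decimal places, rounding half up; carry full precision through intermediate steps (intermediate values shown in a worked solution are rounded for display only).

price = 78.921170
Γ = 0.002170

σ√T = 0.4312·√1.9912 = 0.608466
d₁ = (ln(S/K) + (r+σ²/2)T) / (σ√T) = (ln(247.56/205.92) + (0.0074+0.4312²/2)·1.9912) / 0.608466 = (0.184165 + 0.199850) / 0.608466 = 0.631121
d₂ = d₁ − σ√T = 0.631121 − 0.608466 = 0.022655
e^{−rT} = e^{−0.0074·1.9912} = 0.985373
N(d₁) = 0.736019,  N(d₂) = 0.509037
Call price V = S·N(d₁) − K·e^{−rT}·N(d₂) = 182.208921 − 103.287751 = 78.921170
φ(d₁) = (1/√(2π))·e^{−d₁²/2} = 0.326902
Γ = φ(d₁) / (S·σ·√T) = 0.002170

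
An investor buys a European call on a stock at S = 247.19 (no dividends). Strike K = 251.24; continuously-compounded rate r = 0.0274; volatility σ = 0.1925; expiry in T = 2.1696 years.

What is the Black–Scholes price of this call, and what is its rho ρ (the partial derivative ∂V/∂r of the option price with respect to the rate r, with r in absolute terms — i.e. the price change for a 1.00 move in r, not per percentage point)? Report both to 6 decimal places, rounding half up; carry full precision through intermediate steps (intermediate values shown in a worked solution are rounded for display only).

σ√T = 0.1925·√2.1696 = 0.283544
d₁ = (ln(S/K) + (r+σ²/2)T) / (σ√T) = (ln(247.19/251.24) + (0.0274+0.1925²/2)·2.1696) / 0.283544 = (-0.016251 + 0.099646) / 0.283544 = 0.294114
d₂ = d₁ − σ√T = 0.294114 − 0.283544 = 0.010570
e^{−rT} = e^{−0.0274·2.1696} = 0.942285
N(d₁) = 0.615665,  N(d₂) = 0.504217
Call price V = S·N(d₁) − K·e^{−rT}·N(d₂) = 152.186131 − 119.368158 = 32.817973
ρ = K·T·e^{−rT}·N(d₂) = 258.981156

price = 32.817973
ρ = 258.981156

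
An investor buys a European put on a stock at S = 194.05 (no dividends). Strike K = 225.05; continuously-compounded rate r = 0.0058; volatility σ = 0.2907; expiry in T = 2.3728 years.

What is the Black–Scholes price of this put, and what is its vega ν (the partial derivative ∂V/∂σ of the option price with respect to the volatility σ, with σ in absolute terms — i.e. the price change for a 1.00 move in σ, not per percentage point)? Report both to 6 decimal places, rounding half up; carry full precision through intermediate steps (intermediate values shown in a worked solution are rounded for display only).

price = 52.431926
ν = 118.901866

σ√T = 0.2907·√2.3728 = 0.447791
d₁ = (ln(S/K) + (r+σ²/2)T) / (σ√T) = (ln(194.05/225.05) + (0.0058+0.2907²/2)·2.3728) / 0.447791 = (-0.148207 + 0.114021) / 0.447791 = -0.076344
d₂ = d₁ − σ√T = -0.076344 − 0.447791 = -0.524135
e^{−rT} = e^{−0.0058·2.3728} = 0.986332
N(−d₁) = 0.530427,  N(−d₂) = 0.699908
Put price V = K·e^{−rT}·N(−d₂) − S·N(−d₁) = 155.361312 − 102.929386 = 52.431926
φ(d₁) = (1/√(2π))·e^{−d₁²/2} = 0.397781
ν = S·φ(d₁)·√T = 118.901866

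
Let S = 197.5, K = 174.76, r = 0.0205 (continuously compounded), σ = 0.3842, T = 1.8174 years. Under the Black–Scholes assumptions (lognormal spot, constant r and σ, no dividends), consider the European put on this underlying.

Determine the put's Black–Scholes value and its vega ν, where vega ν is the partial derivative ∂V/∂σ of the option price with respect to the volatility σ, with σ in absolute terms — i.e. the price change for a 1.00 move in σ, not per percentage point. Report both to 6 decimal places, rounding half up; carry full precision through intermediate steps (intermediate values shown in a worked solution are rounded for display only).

price = 24.532625
ν = 90.442540

σ√T = 0.3842·√1.8174 = 0.517944
d₁ = (ln(S/K) + (r+σ²/2)T) / (σ√T) = (ln(197.5/174.76) + (0.0205+0.3842²/2)·1.8174) / 0.517944 = (0.122325 + 0.171390) / 0.517944 = 0.567078
d₂ = d₁ − σ√T = 0.567078 − 0.517944 = 0.049134
e^{−rT} = e^{−0.0205·1.8174} = 0.963429
N(−d₁) = 0.285331,  N(−d₂) = 0.480406
Put price V = K·e^{−rT}·N(−d₂) − S·N(−d₁) = 80.885412 − 56.352788 = 24.532625
φ(d₁) = (1/√(2π))·e^{−d₁²/2} = 0.339688
ν = S·φ(d₁)·√T = 90.442540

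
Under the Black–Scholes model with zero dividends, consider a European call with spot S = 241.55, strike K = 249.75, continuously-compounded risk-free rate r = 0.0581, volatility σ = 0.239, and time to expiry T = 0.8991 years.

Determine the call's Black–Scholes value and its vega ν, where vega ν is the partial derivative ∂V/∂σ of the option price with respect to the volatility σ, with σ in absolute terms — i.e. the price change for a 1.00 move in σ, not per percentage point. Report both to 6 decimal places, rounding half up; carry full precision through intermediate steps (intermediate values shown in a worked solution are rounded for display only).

price = 23.918243
ν = 89.626423

σ√T = 0.239·√0.8991 = 0.226622
d₁ = (ln(S/K) + (r+σ²/2)T) / (σ√T) = (ln(241.55/249.75) + (0.0581+0.239²/2)·0.8991) / 0.226622 = (-0.033384 + 0.077916) / 0.226622 = 0.196506
d₂ = d₁ − σ√T = 0.196506 − 0.226622 = -0.030116
e^{−rT} = e^{−0.0581·0.8991} = 0.949103
N(d₁) = 0.577893,  N(d₂) = 0.487987
Call price V = S·N(d₁) − K·e^{−rT}·N(d₂) = 139.590022 − 115.671779 = 23.918243
φ(d₁) = (1/√(2π))·e^{−d₁²/2} = 0.391314
ν = S·φ(d₁)·√T = 89.626423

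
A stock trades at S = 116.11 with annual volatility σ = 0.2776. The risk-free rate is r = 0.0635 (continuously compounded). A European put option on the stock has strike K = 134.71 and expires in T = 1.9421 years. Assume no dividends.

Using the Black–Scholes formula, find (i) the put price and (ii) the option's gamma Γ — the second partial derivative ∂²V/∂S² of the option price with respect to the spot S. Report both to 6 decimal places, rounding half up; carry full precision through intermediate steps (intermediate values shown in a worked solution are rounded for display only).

price = 19.559856
Γ = 0.008809

σ√T = 0.2776·√1.9421 = 0.386861
d₁ = (ln(S/K) + (r+σ²/2)T) / (σ√T) = (ln(116.11/134.71) + (0.0635+0.2776²/2)·1.9421) / 0.386861 = (-0.148586 + 0.198154) / 0.386861 = 0.128128
d₂ = d₁ − σ√T = 0.128128 − 0.386861 = -0.258733
e^{−rT} = e^{−0.0635·1.9421} = 0.883978
N(−d₁) = 0.449024,  N(−d₂) = 0.602079
Put price V = K·e^{−rT}·N(−d₂) − S·N(−d₁) = 71.696001 − 52.136145 = 19.559856
φ(d₁) = (1/√(2π))·e^{−d₁²/2} = 0.395681
Γ = φ(d₁) / (S·σ·√T) = 0.008809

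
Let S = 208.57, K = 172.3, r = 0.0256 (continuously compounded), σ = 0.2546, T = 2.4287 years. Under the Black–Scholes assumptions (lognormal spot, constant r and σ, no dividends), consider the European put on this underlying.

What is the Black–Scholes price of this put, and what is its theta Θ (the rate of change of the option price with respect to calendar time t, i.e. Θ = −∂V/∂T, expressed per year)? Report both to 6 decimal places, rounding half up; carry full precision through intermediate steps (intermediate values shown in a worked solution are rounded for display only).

price = 11.428873
Θ = -3.421967

σ√T = 0.2546·√2.4287 = 0.396776
d₁ = (ln(S/K) + (r+σ²/2)T) / (σ√T) = (ln(208.57/172.3) + (0.0256+0.2546²/2)·2.4287) / 0.396776 = (0.191038 + 0.140890) / 0.396776 = 0.836562
d₂ = d₁ − σ√T = 0.836562 − 0.396776 = 0.439787
e^{−rT} = e^{−0.0256·2.4287} = 0.939719
N(−d₁) = 0.201419,  N(−d₂) = 0.330046
Put price V = K·e^{−rT}·N(−d₂) − S·N(−d₁) = 53.438890 − 42.010018 = 11.428873
φ(d₁) = (1/√(2π))·e^{−d₁²/2} = 0.281153
Θ = −S·φ(d₁)·σ/(2√T) + r·K·e^{−rT}·N(−d₂) = −4.790003 + 1.368036 = -3.421967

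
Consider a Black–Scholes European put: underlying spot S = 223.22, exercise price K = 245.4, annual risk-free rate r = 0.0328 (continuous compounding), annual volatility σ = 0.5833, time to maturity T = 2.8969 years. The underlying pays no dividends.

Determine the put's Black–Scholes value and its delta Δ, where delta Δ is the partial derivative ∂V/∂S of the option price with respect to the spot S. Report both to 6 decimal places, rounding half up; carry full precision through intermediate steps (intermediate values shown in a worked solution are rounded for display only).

σ√T = 0.5833·√2.8969 = 0.992793
d₁ = (ln(S/K) + (r+σ²/2)T) / (σ√T) = (ln(223.22/245.4) + (0.0328+0.5833²/2)·2.8969) / 0.992793 = (-0.094732 + 0.587837) / 0.992793 = 0.496685
d₂ = d₁ − σ√T = 0.496685 − 0.992793 = -0.496108
e^{−rT} = e^{−0.0328·2.8969} = 0.909356
N(−d₁) = 0.309706,  N(−d₂) = 0.690091
Put price V = K·e^{−rT}·N(−d₂) − S·N(−d₁) = 153.997930 − 69.132466 = 84.865464
Δ = −N(−d₁) = -0.309706

price = 84.865464
Δ = -0.309706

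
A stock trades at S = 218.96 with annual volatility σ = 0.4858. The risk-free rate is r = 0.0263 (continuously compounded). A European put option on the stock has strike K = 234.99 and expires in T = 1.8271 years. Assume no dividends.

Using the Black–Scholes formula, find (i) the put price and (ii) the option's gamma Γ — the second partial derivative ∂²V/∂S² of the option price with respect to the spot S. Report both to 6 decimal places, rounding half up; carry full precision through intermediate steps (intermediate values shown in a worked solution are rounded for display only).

price = 59.525559
Γ = 0.002657

σ√T = 0.4858·√1.8271 = 0.656657
d₁ = (ln(S/K) + (r+σ²/2)T) / (σ√T) = (ln(218.96/234.99) + (0.0263+0.4858²/2)·1.8271) / 0.656657 = (-0.070654 + 0.263652) / 0.656657 = 0.293910
d₂ = d₁ − σ√T = 0.293910 − 0.656657 = -0.362747
e^{−rT} = e^{−0.0263·1.8271} = 0.953084
N(−d₁) = 0.384413,  N(−d₂) = 0.641603
Put price V = K·e^{−rT}·N(−d₂) − S·N(−d₁) = 143.696699 − 84.171140 = 59.525559
φ(d₁) = (1/√(2π))·e^{−d₁²/2} = 0.382078
Γ = φ(d₁) / (S·σ·√T) = 0.002657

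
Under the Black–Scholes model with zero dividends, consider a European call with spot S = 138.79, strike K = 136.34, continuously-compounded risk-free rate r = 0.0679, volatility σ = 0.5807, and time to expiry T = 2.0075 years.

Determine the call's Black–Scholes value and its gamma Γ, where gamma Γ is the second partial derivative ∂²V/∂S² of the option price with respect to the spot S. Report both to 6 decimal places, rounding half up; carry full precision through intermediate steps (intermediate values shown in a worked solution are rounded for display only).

σ√T = 0.5807·√2.0075 = 0.822772
d₁ = (ln(S/K) + (r+σ²/2)T) / (σ√T) = (ln(138.79/136.34) + (0.0679+0.5807²/2)·2.0075) / 0.822772 = (0.017810 + 0.474786) / 0.822772 = 0.598703
d₂ = d₁ − σ√T = 0.598703 − 0.822772 = -0.224069
e^{−rT} = e^{−0.0679·2.0075} = 0.872573
N(d₁) = 0.725315,  N(d₂) = 0.411352
Call price V = S·N(d₁) − K·e^{−rT}·N(d₂) = 100.666422 − 48.937123 = 51.729298
φ(d₁) = (1/√(2π))·e^{−d₁²/2} = 0.333484
Γ = φ(d₁) / (S·σ·√T) = 0.002920

price = 51.729298
Γ = 0.002920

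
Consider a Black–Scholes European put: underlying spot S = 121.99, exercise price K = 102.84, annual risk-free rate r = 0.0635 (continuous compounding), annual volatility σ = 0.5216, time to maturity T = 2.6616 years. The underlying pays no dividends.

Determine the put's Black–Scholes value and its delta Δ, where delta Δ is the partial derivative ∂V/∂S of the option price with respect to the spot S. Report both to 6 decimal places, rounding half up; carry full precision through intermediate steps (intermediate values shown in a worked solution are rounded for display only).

σ√T = 0.5216·√2.6616 = 0.850960
d₁ = (ln(S/K) + (r+σ²/2)T) / (σ√T) = (ln(121.99/102.84) + (0.0635+0.5216²/2)·2.6616) / 0.850960 = (0.170765 + 0.531078) / 0.850960 = 0.824766
d₂ = d₁ − σ√T = 0.824766 − 0.850960 = -0.026194
e^{−rT} = e^{−0.0635·2.6616} = 0.844499
N(−d₁) = 0.204752,  N(−d₂) = 0.510449
Put price V = K·e^{−rT}·N(−d₂) − S·N(−d₁) = 44.331590 − 24.977729 = 19.353860
Δ = −N(−d₁) = -0.204752

price = 19.353860
Δ = -0.204752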